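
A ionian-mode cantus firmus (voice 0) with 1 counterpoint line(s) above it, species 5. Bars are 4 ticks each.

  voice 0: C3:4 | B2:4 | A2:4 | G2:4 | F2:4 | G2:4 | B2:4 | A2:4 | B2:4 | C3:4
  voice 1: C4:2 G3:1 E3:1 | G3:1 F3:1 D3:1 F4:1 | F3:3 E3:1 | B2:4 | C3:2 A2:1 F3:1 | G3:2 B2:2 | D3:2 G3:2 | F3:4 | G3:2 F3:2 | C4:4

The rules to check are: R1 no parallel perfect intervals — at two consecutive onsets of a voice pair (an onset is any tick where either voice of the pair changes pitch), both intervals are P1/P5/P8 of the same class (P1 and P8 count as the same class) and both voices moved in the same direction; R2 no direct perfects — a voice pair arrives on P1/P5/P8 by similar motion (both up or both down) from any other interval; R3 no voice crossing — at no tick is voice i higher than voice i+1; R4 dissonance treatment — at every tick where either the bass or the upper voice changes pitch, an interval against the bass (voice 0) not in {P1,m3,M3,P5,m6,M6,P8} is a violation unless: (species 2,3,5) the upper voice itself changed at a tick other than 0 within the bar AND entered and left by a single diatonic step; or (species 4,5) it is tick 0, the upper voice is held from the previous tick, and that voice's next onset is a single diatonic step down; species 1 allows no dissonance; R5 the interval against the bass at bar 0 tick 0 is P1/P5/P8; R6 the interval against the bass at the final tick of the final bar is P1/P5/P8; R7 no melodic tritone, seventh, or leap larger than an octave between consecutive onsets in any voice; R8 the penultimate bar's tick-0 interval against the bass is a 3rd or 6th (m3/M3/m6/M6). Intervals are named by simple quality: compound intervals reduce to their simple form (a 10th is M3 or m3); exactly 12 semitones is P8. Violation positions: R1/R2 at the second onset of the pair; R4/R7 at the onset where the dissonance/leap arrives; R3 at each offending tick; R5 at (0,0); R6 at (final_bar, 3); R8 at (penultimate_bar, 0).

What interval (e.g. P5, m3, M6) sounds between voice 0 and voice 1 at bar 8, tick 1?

m6

voice 0=B2 voice 1=G3 -> m6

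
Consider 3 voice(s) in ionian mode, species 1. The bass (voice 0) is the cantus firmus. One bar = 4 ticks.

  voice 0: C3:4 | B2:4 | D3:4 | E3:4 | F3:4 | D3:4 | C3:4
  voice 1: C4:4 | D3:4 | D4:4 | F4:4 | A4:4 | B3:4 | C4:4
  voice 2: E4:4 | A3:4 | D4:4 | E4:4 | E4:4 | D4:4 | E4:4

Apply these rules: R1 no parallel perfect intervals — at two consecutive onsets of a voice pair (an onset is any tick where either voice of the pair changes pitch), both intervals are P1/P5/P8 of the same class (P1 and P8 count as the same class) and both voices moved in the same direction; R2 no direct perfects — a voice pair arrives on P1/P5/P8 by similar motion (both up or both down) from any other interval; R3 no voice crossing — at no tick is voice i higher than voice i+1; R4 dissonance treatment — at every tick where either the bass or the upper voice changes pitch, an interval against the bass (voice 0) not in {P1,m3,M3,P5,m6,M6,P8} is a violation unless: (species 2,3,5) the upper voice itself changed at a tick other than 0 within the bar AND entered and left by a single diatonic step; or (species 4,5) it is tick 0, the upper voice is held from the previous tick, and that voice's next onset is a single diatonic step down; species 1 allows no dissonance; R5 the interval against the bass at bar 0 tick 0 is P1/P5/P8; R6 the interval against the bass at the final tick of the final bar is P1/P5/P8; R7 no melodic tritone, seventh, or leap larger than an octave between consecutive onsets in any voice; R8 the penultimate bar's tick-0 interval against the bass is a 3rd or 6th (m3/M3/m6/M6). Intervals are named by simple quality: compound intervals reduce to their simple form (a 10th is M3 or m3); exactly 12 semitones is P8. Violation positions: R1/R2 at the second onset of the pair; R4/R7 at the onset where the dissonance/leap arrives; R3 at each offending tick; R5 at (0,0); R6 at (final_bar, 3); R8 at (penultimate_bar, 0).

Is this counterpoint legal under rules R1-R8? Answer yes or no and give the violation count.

bar 0: v0=C3 v1=C4 v2=E4 (M3)
bar 1: v0=B2 v1=D3 v2=A3 (m7)
bar 2: v0=D3 v1=D4 v2=D4 (P8)
bar 3: v0=E3 v1=F4 v2=E4 (P8)
bar 4: v0=F3 v1=A4 v2=E4 (M7)
bar 5: v0=D3 v1=B3 v2=D4 (P8)
bar 6: v0=C3 v1=C4 v2=E4 (M3)
  R5 @ bar0.0: opens on M3
  R2 @ bar1.0: C4/E4 M3 -> D3/A3 P5 similar
  R4 @ bar1.0: B2/A3 m7 untreated
  R7 @ bar1.0: C4->D3 leap 10st
  R2 @ bar2.0: B2/D3 m3 -> D3/D4 P8 similar
  R2 @ bar2.0: B2/A3 m7 -> D3/D4 P8 similar
  R2 @ bar2.0: D3/A3 P5 -> D4/D4 P1 similar
  R1 @ bar3.0: D3/D4 P8 -> E3/E4 P8 similar
  R3 @ bar3.0: F4 above E4
  R4 @ bar3.0: E3/F4 m2 untreated
  R3 @ bar3.1: F4 above E4
  R3 @ bar3.2: F4 above E4
  R3 @ bar3.3: F4 above E4
  R3 @ bar4.0: A4 above E4
  R4 @ bar4.0: F3/E4 M7 untreated
  R3 @ bar4.1: A4 above E4
  R3 @ bar4.2: A4 above E4
  R3 @ bar4.3: A4 above E4
  R2 @ bar5.0: F3/E4 M7 -> D3/D4 P8 similar
  R7 @ bar5.0: A4->B3 leap 10st
  R8 @ bar5.0: penult P8 not 3rd/6th
  R6 @ bar6.3: closes on M3

No (22 violations)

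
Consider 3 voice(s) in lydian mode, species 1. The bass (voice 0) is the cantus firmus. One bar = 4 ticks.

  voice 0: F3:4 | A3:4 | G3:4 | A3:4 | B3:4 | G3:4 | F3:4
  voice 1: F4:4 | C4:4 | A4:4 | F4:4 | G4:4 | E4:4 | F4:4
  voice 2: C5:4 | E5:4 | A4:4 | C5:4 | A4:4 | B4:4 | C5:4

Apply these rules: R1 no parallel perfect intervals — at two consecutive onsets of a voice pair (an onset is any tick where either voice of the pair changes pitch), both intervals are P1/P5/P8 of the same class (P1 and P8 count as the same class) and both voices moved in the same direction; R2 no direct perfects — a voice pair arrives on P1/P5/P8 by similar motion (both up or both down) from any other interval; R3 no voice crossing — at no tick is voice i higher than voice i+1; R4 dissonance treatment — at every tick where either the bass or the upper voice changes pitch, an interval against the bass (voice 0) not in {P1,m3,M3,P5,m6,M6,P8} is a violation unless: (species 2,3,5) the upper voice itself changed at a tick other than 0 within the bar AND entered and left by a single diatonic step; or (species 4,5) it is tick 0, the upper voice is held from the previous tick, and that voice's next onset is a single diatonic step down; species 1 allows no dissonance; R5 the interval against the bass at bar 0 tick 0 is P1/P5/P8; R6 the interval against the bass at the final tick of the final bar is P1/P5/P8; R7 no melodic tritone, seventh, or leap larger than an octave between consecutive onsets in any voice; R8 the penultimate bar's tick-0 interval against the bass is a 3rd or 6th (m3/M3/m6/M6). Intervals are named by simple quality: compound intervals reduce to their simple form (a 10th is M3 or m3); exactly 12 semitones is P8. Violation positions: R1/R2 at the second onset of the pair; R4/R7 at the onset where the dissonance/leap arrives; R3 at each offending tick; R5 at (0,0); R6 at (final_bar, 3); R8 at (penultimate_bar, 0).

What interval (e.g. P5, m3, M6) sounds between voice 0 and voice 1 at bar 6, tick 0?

voice 0=F3 voice 1=F4 -> P8

P8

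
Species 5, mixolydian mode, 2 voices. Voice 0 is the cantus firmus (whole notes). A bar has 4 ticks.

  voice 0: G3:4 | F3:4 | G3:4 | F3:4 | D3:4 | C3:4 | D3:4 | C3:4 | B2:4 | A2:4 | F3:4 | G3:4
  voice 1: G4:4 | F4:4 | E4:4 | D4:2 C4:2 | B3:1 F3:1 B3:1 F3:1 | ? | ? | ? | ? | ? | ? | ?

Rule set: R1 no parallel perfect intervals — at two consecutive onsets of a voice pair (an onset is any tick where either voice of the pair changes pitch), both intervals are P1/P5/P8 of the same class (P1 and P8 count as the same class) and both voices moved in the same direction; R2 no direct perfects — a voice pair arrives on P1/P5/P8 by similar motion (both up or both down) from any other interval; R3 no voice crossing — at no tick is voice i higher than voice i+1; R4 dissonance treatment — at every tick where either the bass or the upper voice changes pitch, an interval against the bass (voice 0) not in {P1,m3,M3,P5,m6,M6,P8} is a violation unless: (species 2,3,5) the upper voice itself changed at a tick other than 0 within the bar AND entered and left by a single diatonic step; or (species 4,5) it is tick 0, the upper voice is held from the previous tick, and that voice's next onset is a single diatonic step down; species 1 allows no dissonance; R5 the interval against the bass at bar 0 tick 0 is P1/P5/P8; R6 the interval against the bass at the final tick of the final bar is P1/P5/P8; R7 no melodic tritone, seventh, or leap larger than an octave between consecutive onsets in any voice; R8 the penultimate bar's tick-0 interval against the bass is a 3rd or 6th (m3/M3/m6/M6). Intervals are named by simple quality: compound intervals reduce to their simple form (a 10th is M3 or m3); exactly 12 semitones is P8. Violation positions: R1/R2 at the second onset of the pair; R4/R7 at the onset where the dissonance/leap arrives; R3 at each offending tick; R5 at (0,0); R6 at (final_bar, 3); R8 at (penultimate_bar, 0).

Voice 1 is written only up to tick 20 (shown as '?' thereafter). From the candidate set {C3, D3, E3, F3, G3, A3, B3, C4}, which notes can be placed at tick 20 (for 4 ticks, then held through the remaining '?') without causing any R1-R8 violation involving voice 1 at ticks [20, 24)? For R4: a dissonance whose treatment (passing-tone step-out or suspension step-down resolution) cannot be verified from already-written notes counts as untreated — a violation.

{A3, C4, E3, G3}

C3: violates R2
D3: violates R4
E3: legal
F3: violates R4
G3: legal
A3: legal
B3: violates R4,R7
C4: legal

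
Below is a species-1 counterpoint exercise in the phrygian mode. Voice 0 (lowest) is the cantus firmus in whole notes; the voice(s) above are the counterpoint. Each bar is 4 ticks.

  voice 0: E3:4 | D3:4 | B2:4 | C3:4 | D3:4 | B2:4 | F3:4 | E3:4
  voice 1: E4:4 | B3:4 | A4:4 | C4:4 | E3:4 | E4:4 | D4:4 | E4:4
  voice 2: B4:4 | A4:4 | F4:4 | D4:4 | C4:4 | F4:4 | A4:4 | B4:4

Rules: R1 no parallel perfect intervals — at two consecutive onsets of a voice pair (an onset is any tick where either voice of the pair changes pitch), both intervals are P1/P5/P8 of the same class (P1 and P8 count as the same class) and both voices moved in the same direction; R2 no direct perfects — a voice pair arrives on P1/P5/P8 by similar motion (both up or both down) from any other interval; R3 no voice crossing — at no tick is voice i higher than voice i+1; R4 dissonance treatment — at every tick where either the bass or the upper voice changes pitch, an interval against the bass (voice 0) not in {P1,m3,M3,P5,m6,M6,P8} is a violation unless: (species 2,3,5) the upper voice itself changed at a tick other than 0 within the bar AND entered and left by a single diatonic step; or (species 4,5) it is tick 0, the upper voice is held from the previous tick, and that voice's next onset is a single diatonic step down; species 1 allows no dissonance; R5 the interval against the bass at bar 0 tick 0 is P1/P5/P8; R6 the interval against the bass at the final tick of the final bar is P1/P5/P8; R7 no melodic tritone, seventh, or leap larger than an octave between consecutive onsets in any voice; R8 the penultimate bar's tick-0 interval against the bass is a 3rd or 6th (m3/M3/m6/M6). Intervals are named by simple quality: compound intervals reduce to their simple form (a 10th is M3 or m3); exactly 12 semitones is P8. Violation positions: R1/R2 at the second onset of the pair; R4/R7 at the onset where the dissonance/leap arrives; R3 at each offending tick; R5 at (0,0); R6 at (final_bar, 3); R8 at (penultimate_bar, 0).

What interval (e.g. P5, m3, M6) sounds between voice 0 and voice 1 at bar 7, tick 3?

P8

voice 0=E3 voice 1=E4 -> P8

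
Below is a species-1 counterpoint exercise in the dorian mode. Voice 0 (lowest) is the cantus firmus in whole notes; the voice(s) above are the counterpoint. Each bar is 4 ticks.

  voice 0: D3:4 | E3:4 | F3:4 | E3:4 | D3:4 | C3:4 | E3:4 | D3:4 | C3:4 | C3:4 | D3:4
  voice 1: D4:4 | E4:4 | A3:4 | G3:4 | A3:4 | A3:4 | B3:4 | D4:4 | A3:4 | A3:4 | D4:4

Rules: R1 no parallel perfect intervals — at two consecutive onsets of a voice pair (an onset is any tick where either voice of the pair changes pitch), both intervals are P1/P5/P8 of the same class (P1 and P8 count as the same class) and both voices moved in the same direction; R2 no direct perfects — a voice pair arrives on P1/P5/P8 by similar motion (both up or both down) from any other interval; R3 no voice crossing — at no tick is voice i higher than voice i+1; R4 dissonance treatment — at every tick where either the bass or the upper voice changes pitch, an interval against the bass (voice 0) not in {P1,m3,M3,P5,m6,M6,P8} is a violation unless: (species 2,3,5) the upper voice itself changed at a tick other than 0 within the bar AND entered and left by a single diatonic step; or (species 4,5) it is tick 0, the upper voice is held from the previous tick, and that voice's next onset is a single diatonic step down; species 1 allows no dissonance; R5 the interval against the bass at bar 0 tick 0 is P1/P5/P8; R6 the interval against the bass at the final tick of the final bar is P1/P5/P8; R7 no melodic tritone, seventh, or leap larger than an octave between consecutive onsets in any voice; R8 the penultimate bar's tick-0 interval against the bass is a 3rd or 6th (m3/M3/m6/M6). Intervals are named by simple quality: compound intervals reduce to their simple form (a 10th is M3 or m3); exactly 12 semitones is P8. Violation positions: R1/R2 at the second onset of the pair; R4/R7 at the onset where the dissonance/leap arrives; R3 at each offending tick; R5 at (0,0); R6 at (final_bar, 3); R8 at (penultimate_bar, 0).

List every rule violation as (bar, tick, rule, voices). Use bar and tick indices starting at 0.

bar 0: v0=D3 v1=D4 downbeat P8
bar 1: v0=E3 v1=E4 downbeat P8
bar 2: v0=F3 v1=A3 downbeat M3
bar 3: v0=E3 v1=G3 downbeat m3
bar 4: v0=D3 v1=A3 downbeat P5
bar 5: v0=C3 v1=A3 downbeat M6
bar 6: v0=E3 v1=B3 downbeat P5
bar 7: v0=D3 v1=D4 downbeat P8
bar 8: v0=C3 v1=A3 downbeat M6
bar 9: v0=C3 v1=A3 downbeat M6
bar 10: v0=D3 v1=D4 downbeat P8
  -> R1 @ bar 1 tick 0 v(0, 1): D3/D4 P8 -> E3/E4 P8 similar
  -> R2 @ bar 6 tick 0 v(0, 1): C3/A3 M6 -> E3/B3 P5 similar
  -> R2 @ bar 10 tick 0 v(0, 1): C3/A3 M6 -> D3/D4 P8 similar

(1, 0, R1, (0, 1))
(6, 0, R2, (0, 1))
(10, 0, R2, (0, 1))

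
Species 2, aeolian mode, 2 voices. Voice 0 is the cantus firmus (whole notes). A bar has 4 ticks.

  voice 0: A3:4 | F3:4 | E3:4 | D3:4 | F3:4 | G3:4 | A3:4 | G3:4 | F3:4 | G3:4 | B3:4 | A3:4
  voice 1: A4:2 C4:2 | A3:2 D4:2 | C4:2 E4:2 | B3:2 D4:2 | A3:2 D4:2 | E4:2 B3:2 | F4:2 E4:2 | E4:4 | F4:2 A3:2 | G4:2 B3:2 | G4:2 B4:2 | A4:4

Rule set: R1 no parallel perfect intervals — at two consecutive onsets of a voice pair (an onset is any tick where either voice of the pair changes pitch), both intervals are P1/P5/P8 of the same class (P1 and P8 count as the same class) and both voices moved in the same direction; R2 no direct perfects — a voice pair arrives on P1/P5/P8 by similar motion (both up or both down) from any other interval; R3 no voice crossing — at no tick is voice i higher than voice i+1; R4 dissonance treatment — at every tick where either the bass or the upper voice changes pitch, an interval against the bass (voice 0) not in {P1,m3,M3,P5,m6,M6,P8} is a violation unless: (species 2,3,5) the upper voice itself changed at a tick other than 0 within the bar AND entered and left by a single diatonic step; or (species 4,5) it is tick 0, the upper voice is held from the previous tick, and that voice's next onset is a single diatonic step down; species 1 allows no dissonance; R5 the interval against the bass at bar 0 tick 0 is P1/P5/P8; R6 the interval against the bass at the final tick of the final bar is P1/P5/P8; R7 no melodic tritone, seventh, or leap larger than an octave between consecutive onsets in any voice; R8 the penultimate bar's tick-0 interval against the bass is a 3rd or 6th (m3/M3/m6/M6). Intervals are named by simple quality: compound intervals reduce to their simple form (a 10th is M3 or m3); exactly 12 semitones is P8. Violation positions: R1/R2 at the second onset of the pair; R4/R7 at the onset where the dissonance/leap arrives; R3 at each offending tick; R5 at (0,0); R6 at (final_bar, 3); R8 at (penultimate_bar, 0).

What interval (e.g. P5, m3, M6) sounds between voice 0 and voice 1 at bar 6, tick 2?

voice 0=A3 voice 1=E4 -> P5

P5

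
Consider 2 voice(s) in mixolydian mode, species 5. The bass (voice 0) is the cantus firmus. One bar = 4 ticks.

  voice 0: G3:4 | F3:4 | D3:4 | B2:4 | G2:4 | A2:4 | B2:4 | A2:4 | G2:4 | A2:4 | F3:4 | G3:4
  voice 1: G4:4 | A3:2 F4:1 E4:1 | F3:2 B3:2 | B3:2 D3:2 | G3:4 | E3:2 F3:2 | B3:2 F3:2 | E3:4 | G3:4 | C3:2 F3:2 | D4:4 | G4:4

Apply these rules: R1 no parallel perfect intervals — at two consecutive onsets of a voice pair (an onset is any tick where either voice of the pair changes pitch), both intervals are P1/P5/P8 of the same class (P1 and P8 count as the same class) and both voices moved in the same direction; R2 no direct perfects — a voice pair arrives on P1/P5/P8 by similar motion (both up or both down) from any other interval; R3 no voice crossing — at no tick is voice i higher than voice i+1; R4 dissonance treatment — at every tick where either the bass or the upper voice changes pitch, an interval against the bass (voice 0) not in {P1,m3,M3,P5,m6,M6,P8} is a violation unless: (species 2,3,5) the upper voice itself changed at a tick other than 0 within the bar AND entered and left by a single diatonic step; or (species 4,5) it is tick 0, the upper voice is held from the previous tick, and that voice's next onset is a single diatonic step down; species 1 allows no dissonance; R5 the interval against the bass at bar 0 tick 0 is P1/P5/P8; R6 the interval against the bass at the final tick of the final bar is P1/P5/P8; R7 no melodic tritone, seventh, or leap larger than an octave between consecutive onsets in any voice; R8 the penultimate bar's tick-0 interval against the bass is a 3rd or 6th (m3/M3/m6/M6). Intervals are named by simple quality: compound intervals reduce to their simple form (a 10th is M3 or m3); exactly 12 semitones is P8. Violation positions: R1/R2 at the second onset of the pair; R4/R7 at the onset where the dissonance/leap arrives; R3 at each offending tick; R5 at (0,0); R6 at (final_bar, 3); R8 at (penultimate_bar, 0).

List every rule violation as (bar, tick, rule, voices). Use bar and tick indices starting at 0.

(1, 0, R7, (1,))
(1, 3, R4, (0, 1))
(2, 0, R7, (1,))
(2, 2, R7, (1,))
(6, 0, R2, (0, 1))
(6, 0, R7, (1,))
(6, 2, R4, (0, 1))
(6, 2, R7, (1,))
(7, 0, R2, (0, 1))
(11, 0, R2, (0, 1))

bar 0: v0=G3 v1=G4 downbeat P8
bar 1: v0=F3 v1=A3 downbeat M3
bar 2: v0=D3 v1=F3 downbeat m3
bar 3: v0=B2 v1=B3 downbeat P8
bar 4: v0=G2 v1=G3 downbeat P8
bar 5: v0=A2 v1=E3 downbeat P5
bar 6: v0=B2 v1=B3 downbeat P8
bar 7: v0=A2 v1=E3 downbeat P5
bar 8: v0=G2 v1=G3 downbeat P8
bar 9: v0=A2 v1=C3 downbeat m3
bar 10: v0=F3 v1=D4 downbeat M6
bar 11: v0=G3 v1=G4 downbeat P8
  -> R7 @ bar 1 tick 0 v(1,): G4->A3 leap 10st
  -> R4 @ bar 1 tick 3 v(0, 1): F3/E4 M7 untreated
  -> R7 @ bar 2 tick 0 v(1,): E4->F3 leap 11st
  -> R7 @ bar 2 tick 2 v(1,): F3->B3 leap 6st
  -> R2 @ bar 6 tick 0 v(0, 1): A2/F3 m6 -> B2/B3 P8 similar
  -> R7 @ bar 6 tick 0 v(1,): F3->B3 leap 6st
  -> R4 @ bar 6 tick 2 v(0, 1): B2/F3 TT untreated
  -> R7 @ bar 6 tick 2 v(1,): B3->F3 leap 6st
  -> R2 @ bar 7 tick 0 v(0, 1): B2/F3 TT -> A2/E3 P5 similar
  -> R2 @ bar 11 tick 0 v(0, 1): F3/D4 M6 -> G3/G4 P8 similar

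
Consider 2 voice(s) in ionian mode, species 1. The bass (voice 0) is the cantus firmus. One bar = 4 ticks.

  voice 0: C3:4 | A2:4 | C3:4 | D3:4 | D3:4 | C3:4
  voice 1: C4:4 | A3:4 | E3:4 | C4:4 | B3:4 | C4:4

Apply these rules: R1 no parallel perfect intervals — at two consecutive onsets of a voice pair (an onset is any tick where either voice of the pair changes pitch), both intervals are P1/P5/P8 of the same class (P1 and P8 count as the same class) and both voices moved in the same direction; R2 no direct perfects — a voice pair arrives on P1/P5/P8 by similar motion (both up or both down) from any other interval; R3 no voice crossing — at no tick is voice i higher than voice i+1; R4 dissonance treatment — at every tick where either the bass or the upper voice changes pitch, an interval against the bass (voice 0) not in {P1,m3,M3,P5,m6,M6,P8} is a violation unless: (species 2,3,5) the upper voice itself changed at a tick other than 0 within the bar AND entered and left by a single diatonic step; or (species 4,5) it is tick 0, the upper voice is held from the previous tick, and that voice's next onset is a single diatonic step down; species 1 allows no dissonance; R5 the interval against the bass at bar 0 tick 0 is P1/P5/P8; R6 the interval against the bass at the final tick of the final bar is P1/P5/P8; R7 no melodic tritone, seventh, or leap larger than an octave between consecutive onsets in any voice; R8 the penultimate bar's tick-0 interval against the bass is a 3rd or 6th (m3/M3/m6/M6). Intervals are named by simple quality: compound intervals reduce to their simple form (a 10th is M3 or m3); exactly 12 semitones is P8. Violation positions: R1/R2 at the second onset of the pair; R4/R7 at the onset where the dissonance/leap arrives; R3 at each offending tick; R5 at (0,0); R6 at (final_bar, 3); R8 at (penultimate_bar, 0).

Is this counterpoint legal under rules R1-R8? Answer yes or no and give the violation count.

bar 0: v0=C3 v1=C4 (P8)
bar 1: v0=A2 v1=A3 (P8)
bar 2: v0=C3 v1=E3 (M3)
bar 3: v0=D3 v1=C4 (m7)
bar 4: v0=D3 v1=B3 (M6)
bar 5: v0=C3 v1=C4 (P8)
  R1 @ bar1.0: C3/C4 P8 -> A2/A3 P8 similar
  R4 @ bar3.0: D3/C4 m7 untreated

No (2 violations)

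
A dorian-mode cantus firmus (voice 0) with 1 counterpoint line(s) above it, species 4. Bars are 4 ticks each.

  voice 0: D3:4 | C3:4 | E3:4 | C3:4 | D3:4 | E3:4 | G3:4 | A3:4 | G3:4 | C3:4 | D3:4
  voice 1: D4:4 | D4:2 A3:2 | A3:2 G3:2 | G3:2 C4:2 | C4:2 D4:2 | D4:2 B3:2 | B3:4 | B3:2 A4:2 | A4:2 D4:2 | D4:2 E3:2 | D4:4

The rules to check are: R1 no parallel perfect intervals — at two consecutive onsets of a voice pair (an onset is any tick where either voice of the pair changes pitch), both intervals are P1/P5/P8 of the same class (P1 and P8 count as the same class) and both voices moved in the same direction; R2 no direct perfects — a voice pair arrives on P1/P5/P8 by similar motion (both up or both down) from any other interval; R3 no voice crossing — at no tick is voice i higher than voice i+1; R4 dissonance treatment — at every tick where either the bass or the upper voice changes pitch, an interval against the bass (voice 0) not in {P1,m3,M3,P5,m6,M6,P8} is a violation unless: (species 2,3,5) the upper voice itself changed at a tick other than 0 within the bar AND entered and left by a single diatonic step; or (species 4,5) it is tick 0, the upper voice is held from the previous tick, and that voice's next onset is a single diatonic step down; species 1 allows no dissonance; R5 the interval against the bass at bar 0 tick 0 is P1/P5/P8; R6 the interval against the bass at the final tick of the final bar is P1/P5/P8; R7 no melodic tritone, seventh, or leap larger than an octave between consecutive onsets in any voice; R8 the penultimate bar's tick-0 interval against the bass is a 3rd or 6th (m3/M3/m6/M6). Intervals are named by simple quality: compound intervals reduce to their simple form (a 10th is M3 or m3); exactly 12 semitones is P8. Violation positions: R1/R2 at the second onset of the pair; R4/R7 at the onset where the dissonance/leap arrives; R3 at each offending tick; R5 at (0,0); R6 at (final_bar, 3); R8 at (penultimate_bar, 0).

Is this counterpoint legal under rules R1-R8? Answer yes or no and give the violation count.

No (11 violations)

bar 0: v0=D3 v1=D4 (P8)
bar 1: v0=C3 v1=D4 (M2)
bar 2: v0=E3 v1=A3 (P4)
bar 3: v0=C3 v1=G3 (P5)
bar 4: v0=D3 v1=C4 (m7)
bar 5: v0=E3 v1=D4 (m7)
bar 6: v0=G3 v1=B3 (M3)
bar 7: v0=A3 v1=B3 (M2)
bar 8: v0=G3 v1=A4 (M2)
bar 9: v0=C3 v1=D4 (M2)
bar 10: v0=D3 v1=D4 (P8)
  R4 @ bar1.0: C3/D4 M2 untreated
  R4 @ bar4.0: D3/C4 m7 untreated
  R4 @ bar5.0: E3/D4 m7 untreated
  R4 @ bar7.0: A3/B3 M2 untreated
  R7 @ bar7.2: B3->A4 leap 10st
  R4 @ bar8.0: G3/A4 M2 untreated
  R4 @ bar9.0: C3/D4 M2 untreated
  R8 @ bar9.0: penult M2 not 3rd/6th
  R7 @ bar9.2: D4->E3 leap 10st
  R2 @ bar10.0: C3/E3 M3 -> D3/D4 P8 similar
  R7 @ bar10.0: E3->D4 leap 10st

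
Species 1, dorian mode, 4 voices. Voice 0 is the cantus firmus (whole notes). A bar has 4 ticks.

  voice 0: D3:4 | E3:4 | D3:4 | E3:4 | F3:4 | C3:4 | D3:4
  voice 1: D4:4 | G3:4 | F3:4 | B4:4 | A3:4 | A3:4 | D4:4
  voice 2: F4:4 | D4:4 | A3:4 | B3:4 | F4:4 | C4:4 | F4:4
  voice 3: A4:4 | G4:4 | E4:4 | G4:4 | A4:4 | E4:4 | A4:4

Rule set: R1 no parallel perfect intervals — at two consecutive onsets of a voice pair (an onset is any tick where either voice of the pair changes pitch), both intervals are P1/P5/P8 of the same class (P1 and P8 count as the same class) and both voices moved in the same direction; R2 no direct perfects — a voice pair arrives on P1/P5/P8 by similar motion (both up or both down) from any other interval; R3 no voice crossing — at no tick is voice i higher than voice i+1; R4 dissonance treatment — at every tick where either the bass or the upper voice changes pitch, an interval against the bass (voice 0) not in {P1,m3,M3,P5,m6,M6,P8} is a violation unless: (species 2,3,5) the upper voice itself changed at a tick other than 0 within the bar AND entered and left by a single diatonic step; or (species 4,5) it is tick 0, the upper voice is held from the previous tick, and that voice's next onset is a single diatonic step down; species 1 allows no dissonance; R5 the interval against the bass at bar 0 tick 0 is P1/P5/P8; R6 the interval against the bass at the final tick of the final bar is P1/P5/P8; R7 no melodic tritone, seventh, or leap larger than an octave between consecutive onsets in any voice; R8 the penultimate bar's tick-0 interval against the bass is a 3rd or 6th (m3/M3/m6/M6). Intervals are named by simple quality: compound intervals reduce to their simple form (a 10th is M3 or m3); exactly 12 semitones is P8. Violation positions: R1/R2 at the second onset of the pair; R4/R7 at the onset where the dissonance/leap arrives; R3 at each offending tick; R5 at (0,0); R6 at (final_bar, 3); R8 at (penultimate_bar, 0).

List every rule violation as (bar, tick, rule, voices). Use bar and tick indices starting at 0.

(0, 0, R5, (0, 2))
(1, 0, R2, (1, 2))
(1, 0, R2, (1, 3))
(1, 0, R4, (0, 2))
(2, 0, R2, (0, 2))
(2, 0, R2, (2, 3))
(2, 0, R4, (0, 3))
(3, 0, R1, (0, 2))
(3, 0, R2, (0, 1))
(3, 0, R2, (1, 2))
(3, 0, R3, (1, 2))
(3, 0, R7, (1,))
(3, 1, R3, (1, 2))
(3, 2, R3, (1, 2))
(3, 3, R3, (1, 2))
(4, 0, R2, (0, 2))
(4, 0, R7, (1,))
(4, 0, R7, (2,))
(5, 0, R1, (0, 2))
(5, 0, R8, (0, 2))
(6, 0, R1, (1, 3))
(6, 0, R2, (0, 1))
(6, 0, R2, (0, 3))
(6, 3, R6, (0, 2))

bar 0: v0=D3 v1=D4 v2=F4 v3=A4 downbeat P5
bar 1: v0=E3 v1=G3 v2=D4 v3=G4 downbeat m3
bar 2: v0=D3 v1=F3 v2=A3 v3=E4 downbeat M2
bar 3: v0=E3 v1=B4 v2=B3 v3=G4 downbeat m3
bar 4: v0=F3 v1=A3 v2=F4 v3=A4 downbeat M3
bar 5: v0=C3 v1=A3 v2=C4 v3=E4 downbeat M3
bar 6: v0=D3 v1=D4 v2=F4 v3=A4 downbeat P5
  -> R5 @ bar 0 tick 0 v(0, 2): opens on m3
  -> R2 @ bar 1 tick 0 v(1, 2): D4/F4 m3 -> G3/D4 P5 similar
  -> R2 @ bar 1 tick 0 v(1, 3): D4/A4 P5 -> G3/G4 P8 similar
  -> R4 @ bar 1 tick 0 v(0, 2): E3/D4 m7 untreated
  -> R2 @ bar 2 tick 0 v(0, 2): E3/D4 m7 -> D3/A3 P5 similar
  -> R2 @ bar 2 tick 0 v(2, 3): D4/G4 P4 -> A3/E4 P5 similar
  -> R4 @ bar 2 tick 0 v(0, 3): D3/E4 M2 untreated
  -> R1 @ bar 3 tick 0 v(0, 2): D3/A3 P5 -> E3/B3 P5 similar
  -> R2 @ bar 3 tick 0 v(0, 1): D3/F3 m3 -> E3/B4 P5 similar
  -> R2 @ bar 3 tick 0 v(1, 2): F3/A3 M3 -> B4/B3 P8 similar
  -> R3 @ bar 3 tick 0 v(1, 2): B4 above B3
  -> R7 @ bar 3 tick 0 v(1,): F3->B4 leap 18st
  -> R3 @ bar 3 tick 1 v(1, 2): B4 above B3
  -> R3 @ bar 3 tick 2 v(1, 2): B4 above B3
  -> R3 @ bar 3 tick 3 v(1, 2): B4 above B3
  -> R2 @ bar 4 tick 0 v(0, 2): E3/B3 P5 -> F3/F4 P8 similar
  -> R7 @ bar 4 tick 0 v(1,): B4->A3 leap 14st
  -> R7 @ bar 4 tick 0 v(2,): B3->F4 leap 6st
  -> R1 @ bar 5 tick 0 v(0, 2): F3/F4 P8 -> C3/C4 P8 similar
  -> R8 @ bar 5 tick 0 v(0, 2): penult P8 not 3rd/6th
  -> R1 @ bar 6 tick 0 v(1, 3): A3/E4 P5 -> D4/A4 P5 similar
  -> R2 @ bar 6 tick 0 v(0, 1): C3/A3 M6 -> D3/D4 P8 similar
  -> R2 @ bar 6 tick 0 v(0, 3): C3/E4 M3 -> D3/A4 P5 similar
  -> R6 @ bar 6 tick 3 v(0, 2): closes on m3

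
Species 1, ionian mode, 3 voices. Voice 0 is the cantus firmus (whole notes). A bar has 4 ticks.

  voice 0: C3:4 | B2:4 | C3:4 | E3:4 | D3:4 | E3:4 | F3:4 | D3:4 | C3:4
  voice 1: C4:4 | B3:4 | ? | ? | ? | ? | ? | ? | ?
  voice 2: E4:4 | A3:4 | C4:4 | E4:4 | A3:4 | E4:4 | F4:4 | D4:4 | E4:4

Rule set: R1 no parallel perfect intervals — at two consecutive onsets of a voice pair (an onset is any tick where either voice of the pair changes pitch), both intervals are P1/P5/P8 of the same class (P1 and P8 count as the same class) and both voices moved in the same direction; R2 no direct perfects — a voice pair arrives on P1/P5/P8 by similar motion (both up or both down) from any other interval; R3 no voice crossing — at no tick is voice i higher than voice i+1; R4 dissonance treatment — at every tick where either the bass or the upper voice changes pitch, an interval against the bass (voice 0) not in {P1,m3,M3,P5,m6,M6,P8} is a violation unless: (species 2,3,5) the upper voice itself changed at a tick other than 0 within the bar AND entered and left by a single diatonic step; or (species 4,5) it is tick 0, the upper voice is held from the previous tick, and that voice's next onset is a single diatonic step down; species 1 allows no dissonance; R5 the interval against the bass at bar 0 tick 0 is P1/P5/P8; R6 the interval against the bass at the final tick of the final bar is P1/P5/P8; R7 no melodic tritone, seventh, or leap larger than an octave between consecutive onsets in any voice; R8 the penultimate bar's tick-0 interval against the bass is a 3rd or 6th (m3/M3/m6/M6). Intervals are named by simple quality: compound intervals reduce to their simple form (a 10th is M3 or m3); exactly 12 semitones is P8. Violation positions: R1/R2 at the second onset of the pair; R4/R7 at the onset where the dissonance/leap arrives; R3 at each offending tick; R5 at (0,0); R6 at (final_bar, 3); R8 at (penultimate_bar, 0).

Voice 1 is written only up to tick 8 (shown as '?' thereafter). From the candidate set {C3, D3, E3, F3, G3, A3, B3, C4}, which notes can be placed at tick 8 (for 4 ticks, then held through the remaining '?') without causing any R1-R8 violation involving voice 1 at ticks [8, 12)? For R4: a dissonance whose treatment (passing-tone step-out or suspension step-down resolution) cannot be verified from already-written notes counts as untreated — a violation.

{A3, E3, G3}

C3: violates R7
D3: violates R4
E3: legal
F3: violates R4,R7
G3: legal
A3: legal
B3: violates R4
C4: violates R1,R2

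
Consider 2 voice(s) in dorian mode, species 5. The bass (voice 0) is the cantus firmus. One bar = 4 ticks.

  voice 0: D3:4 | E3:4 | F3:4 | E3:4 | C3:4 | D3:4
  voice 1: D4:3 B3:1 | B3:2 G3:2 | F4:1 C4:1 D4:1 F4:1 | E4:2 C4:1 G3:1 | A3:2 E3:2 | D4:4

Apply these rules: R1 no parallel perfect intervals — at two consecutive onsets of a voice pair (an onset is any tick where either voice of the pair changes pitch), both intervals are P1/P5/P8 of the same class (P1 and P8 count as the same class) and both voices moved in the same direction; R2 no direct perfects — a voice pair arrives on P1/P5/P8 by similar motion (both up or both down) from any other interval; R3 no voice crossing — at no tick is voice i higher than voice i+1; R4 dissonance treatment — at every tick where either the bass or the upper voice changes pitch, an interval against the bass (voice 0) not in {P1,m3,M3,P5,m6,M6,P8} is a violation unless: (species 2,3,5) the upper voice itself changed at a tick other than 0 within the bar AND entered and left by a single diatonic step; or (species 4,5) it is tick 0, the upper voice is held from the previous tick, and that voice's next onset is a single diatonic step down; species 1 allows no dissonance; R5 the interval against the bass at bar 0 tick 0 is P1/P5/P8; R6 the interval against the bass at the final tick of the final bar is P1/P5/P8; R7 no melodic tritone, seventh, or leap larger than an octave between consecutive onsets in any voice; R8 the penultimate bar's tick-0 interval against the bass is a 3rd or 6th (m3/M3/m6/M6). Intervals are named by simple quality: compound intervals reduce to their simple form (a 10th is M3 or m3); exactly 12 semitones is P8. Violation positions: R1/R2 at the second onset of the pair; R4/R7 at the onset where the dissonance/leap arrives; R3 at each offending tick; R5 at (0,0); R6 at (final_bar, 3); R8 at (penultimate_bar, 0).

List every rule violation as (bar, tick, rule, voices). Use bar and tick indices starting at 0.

bar 0: v0=D3 v1=D4 downbeat P8
bar 1: v0=E3 v1=B3 downbeat P5
bar 2: v0=F3 v1=F4 downbeat P8
bar 3: v0=E3 v1=E4 downbeat P8
bar 4: v0=C3 v1=A3 downbeat M6
bar 5: v0=D3 v1=D4 downbeat P8
  -> R2 @ bar 2 tick 0 v(0, 1): E3/G3 m3 -> F3/F4 P8 similar
  -> R7 @ bar 2 tick 0 v(1,): G3->F4 leap 10st
  -> R1 @ bar 3 tick 0 v(0, 1): F3/F4 P8 -> E3/E4 P8 similar
  -> R2 @ bar 5 tick 0 v(0, 1): C3/E3 M3 -> D3/D4 P8 similar
  -> R7 @ bar 5 tick 0 v(1,): E3->D4 leap 10st

(2, 0, R2, (0, 1))
(2, 0, R7, (1,))
(3, 0, R1, (0, 1))
(5, 0, R2, (0, 1))
(5, 0, R7, (1,))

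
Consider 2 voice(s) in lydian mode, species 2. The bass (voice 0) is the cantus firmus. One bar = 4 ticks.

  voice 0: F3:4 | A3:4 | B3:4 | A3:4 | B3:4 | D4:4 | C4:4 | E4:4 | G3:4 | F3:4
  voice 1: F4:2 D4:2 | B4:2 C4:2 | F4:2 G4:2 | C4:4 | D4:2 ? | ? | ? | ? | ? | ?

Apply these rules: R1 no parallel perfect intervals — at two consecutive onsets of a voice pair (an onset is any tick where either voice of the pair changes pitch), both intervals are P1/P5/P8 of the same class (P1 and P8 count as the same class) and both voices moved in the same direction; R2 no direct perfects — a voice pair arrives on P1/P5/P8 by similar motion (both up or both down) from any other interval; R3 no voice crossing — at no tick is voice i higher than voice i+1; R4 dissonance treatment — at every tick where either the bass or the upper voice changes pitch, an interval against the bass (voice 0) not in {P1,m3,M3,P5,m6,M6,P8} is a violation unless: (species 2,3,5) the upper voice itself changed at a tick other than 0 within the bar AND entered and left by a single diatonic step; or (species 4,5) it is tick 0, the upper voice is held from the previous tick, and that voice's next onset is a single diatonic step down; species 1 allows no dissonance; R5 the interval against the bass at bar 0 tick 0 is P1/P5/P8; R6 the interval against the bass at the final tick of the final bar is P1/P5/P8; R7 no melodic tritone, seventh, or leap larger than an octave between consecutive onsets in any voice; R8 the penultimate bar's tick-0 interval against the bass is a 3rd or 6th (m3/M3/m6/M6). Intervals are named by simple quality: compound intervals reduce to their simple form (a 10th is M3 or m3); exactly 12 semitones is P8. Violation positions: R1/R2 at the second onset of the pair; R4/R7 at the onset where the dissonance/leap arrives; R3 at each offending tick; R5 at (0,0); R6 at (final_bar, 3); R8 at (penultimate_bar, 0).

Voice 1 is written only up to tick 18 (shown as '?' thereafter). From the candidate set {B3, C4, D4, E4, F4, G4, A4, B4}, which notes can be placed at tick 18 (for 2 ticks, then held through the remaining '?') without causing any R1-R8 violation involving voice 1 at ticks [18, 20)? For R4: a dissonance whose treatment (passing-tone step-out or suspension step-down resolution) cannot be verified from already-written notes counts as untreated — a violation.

B3: legal
C4: violates R4
D4: legal
E4: violates R4
F4: violates R4
G4: legal
A4: violates R4
B4: legal

{B3, B4, D4, G4}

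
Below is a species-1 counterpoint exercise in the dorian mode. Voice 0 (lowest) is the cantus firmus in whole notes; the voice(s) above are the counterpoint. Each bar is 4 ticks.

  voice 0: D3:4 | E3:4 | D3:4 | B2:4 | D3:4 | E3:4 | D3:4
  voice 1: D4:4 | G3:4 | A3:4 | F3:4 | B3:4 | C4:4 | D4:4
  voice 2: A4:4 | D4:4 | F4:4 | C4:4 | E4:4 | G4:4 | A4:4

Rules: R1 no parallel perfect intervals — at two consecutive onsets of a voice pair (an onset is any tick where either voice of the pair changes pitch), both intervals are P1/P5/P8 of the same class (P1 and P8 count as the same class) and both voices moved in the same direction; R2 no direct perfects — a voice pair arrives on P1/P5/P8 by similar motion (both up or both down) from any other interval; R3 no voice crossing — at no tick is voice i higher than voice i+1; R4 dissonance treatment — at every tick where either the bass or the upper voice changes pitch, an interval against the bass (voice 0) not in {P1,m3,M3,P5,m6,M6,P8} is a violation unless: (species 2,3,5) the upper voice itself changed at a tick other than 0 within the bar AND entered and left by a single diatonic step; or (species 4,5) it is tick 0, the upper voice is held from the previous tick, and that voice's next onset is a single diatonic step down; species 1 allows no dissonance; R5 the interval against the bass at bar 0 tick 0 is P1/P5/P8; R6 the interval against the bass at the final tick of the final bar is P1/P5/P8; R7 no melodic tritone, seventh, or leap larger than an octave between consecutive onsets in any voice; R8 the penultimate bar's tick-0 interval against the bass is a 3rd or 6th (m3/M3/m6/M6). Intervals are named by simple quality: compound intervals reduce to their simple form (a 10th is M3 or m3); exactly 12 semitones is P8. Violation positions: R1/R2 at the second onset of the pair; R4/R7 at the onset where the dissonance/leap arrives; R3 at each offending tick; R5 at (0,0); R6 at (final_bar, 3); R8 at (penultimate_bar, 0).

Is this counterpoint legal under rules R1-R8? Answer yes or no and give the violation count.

No (9 violations)

bar 0: v0=D3 v1=D4 v2=A4 (P5)
bar 1: v0=E3 v1=G3 v2=D4 (m7)
bar 2: v0=D3 v1=A3 v2=F4 (m3)
bar 3: v0=B2 v1=F3 v2=C4 (m2)
bar 4: v0=D3 v1=B3 v2=E4 (M2)
bar 5: v0=E3 v1=C4 v2=G4 (m3)
bar 6: v0=D3 v1=D4 v2=A4 (P5)
  R1 @ bar1.0: D4/A4 P5 -> G3/D4 P5 similar
  R4 @ bar1.0: E3/D4 m7 untreated
  R2 @ bar3.0: A3/F4 m6 -> F3/C4 P5 similar
  R4 @ bar3.0: B2/F3 TT untreated
  R4 @ bar3.0: B2/C4 m2 untreated
  R4 @ bar4.0: D3/E4 M2 untreated
  R7 @ bar4.0: F3->B3 leap 6st
  R2 @ bar5.0: B3/E4 P4 -> C4/G4 P5 similar
  R1 @ bar6.0: C4/G4 P5 -> D4/A4 P5 similar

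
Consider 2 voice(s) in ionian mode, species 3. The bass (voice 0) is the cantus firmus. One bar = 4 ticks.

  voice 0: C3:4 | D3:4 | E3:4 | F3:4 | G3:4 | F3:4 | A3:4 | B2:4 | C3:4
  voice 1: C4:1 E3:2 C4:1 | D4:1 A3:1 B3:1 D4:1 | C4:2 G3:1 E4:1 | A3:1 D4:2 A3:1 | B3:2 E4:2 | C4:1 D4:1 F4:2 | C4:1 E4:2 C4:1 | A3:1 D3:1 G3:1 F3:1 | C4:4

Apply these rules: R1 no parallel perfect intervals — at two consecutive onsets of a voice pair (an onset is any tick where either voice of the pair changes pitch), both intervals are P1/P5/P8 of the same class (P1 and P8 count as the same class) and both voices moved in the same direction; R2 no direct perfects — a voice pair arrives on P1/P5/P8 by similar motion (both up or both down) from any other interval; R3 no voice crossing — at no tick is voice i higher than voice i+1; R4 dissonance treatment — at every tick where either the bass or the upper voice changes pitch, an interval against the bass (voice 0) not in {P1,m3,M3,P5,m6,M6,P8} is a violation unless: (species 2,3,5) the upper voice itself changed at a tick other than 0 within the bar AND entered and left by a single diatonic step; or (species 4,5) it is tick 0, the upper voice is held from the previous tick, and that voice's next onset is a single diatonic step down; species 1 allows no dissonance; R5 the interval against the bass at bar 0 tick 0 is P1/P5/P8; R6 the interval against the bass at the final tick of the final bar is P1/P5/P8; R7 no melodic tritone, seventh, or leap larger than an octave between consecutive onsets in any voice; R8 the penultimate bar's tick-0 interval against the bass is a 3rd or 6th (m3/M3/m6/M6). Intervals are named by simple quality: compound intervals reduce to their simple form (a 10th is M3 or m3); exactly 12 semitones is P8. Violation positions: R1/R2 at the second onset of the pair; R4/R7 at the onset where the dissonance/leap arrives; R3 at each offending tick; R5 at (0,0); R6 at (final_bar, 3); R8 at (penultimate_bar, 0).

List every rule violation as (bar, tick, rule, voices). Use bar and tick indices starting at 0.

bar 0: v0=C3 v1=C4 downbeat P8
bar 1: v0=D3 v1=D4 downbeat P8
bar 2: v0=E3 v1=C4 downbeat m6
bar 3: v0=F3 v1=A3 downbeat M3
bar 4: v0=G3 v1=B3 downbeat M3
bar 5: v0=F3 v1=C4 downbeat P5
bar 6: v0=A3 v1=C4 downbeat m3
bar 7: v0=B2 v1=A3 downbeat m7
bar 8: v0=C3 v1=C4 downbeat P8
  -> R1 @ bar 1 tick 0 v(0, 1): C3/C4 P8 -> D3/D4 P8 similar
  -> R2 @ bar 5 tick 0 v(0, 1): G3/E4 M6 -> F3/C4 P5 similar
  -> R4 @ bar 7 tick 0 v(0, 1): B2/A3 m7 untreated
  -> R7 @ bar 7 tick 0 v(0,): A3->B2 leap 10st
  -> R8 @ bar 7 tick 0 v(0, 1): penult m7 not 3rd/6th
  -> R4 @ bar 7 tick 3 v(0, 1): B2/F3 TT untreated
  -> R2 @ bar 8 tick 0 v(0, 1): B2/F3 TT -> C3/C4 P8 similar

(1, 0, R1, (0, 1))
(5, 0, R2, (0, 1))
(7, 0, R4, (0, 1))
(7, 0, R7, (0,))
(7, 0, R8, (0, 1))
(7, 3, R4, (0, 1))
(8, 0, R2, (0, 1))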